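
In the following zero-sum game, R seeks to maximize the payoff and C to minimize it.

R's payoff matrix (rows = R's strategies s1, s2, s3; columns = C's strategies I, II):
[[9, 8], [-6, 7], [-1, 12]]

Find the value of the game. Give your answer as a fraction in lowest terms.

58/7

Row s2 is strictly dominated by row s3, so R never plays it.
The remaining 2×2 game on (s1, s3) × (I, II) has no saddle point. Let R play s1 with probability p; indifference gives 9p − (1−p) = 8p + 12(1−p), so p = 13/14.
Similarly C's optimal q on I is 2/7, and the value is 9·(2/7) + (8)·(5/7) = 58/7.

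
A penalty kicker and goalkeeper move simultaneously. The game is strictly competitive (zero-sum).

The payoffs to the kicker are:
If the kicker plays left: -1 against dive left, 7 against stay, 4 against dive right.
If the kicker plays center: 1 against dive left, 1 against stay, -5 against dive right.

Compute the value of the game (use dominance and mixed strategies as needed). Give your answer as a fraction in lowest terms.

Column stay is strictly dominated by dive right for the goalkeeper (it gives the kicker more in every row).
The remaining 2×2 game on (left, center) × (dive left, dive right) has no saddle point. Let the kicker play left with probability p; indifference gives −p + (1−p) = 4p − 5(1−p), so p = 6/11.
Similarly the goalkeeper's optimal q on dive left is 9/11, and the value is -1·(9/11) + (4)·(2/11) = -1/11.

-1/11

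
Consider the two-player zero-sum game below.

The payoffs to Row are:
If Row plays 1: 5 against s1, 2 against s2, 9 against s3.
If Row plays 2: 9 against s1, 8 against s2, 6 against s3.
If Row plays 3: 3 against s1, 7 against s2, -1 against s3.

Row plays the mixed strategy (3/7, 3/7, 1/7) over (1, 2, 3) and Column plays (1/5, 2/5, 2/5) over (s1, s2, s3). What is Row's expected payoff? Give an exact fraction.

Against (1/5, 2/5, 2/5), each row's expected payoff is 1: 27/5; 2: 37/5; 3: 3.
Taking the (3/7, 3/7, 1/7)-weighted average: (3/7)·(27/5) + (3/7)·(37/5) + (1/7)·(3) = 207/35.

207/35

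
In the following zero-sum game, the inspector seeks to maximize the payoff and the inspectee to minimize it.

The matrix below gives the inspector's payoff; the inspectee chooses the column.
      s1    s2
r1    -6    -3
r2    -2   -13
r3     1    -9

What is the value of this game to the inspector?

-57/13

Row r2 is strictly dominated by row r3, so the inspector never plays it.
The remaining 2×2 game on (r1, r3) × (s1, s2) has no saddle point. Let the inspector play r1 with probability p; indifference gives −6p + (1−p) = −3p − 9(1−p), so p = 10/13.
Similarly the inspectee's optimal q on s1 is 6/13, and the value is -6·(6/13) + (-3)·(7/13) = -57/13.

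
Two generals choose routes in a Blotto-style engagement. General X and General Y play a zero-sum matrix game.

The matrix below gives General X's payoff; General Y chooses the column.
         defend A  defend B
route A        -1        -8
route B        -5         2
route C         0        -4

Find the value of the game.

Row route A is strictly dominated by row route C, so General X never plays it.
The remaining 2×2 game on (route B, route C) × (defend A, defend B) has no saddle point. Let General X play route B with probability p; indifference gives −5p = 2p − 4(1−p), so p = 4/11.
Similarly General Y's optimal q on defend A is 6/11, and the value is -5·(6/11) + (2)·(5/11) = -20/11.

-20/11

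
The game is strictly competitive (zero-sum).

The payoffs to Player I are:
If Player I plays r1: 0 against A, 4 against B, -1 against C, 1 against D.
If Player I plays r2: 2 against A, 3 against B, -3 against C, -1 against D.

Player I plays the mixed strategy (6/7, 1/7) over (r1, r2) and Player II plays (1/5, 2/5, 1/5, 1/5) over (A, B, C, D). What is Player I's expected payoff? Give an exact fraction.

52/35

Against (1/5, 2/5, 1/5, 1/5), each row's expected payoff is r1: 8/5; r2: 4/5.
Taking the (6/7, 1/7)-weighted average: (6/7)·(8/5) + (1/7)·(4/5) = 52/35.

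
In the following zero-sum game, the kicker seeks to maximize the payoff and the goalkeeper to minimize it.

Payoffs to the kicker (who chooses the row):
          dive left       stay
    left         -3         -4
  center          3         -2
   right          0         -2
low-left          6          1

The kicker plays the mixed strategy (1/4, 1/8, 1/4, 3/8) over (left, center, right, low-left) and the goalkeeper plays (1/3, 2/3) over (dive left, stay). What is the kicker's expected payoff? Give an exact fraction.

-7/24

Against (1/3, 2/3), each row's expected payoff is left: -11/3; center: -1/3; right: -4/3; low-left: 8/3.
Taking the (1/4, 1/8, 1/4, 3/8)-weighted average: (1/4)·(-11/3) + (1/8)·(-1/3) + (1/4)·(-4/3) + (3/8)·(8/3) = -7/24.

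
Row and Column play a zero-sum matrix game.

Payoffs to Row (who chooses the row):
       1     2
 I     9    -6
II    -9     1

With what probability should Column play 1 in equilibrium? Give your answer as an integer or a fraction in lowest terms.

7/25

Row minima are -6 and -9, so Row's maximin is -6; column maxima are 9 and 1, so Column's minimax is 1. These differ, so the equilibrium is in mixed strategies.
Let Column play 1 with probability q. Row is indifferent when 9q − 6(1−q) = −9q + (1−q), giving q = 7/25.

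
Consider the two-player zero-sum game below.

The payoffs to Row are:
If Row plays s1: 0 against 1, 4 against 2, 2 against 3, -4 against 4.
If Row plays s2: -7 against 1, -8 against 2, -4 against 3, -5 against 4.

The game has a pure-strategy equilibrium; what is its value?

Row minima: -4, -8 → Row's maximin is -4.
Column maxima: 0, 4, 2, -4 → Column's minimax is -4.
They coincide at (s1, 4), so the value is -4.

-4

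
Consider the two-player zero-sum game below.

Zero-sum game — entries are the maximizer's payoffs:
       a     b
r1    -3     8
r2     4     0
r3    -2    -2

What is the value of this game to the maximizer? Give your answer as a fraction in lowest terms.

32/15

Row r3 is strictly dominated by row r2, so the maximizer never plays it.
The remaining 2×2 game on (r1, r2) × (a, b) has no saddle point. Let the maximizer play r1 with probability p; indifference gives −3p + 4(1−p) = 8p, so p = 4/15.
Similarly the minimizer's optimal q on a is 8/15, and the value is -3·(8/15) + (8)·(7/15) = 32/15.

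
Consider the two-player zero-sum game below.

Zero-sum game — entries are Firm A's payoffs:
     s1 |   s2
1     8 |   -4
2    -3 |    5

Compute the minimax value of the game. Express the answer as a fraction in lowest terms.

Row minima are -4 and -3, so Firm A's maximin is -3; column maxima are 8 and 5, so Firm B's minimax is 5. These differ, so the equilibrium is in mixed strategies.
Let Firm A play 1 with probability p. Firm B is indifferent when 8p − 3(1−p) = −4p + 5(1−p), giving p = 2/5.
Let Firm B play s1 with probability q. Firm A is indifferent when 8q − 4(1−q) = −3q + 5(1−q), giving q = 9/20.
The value is 8·(9/20) + (-4)·(11/20) = 7/5.

7/5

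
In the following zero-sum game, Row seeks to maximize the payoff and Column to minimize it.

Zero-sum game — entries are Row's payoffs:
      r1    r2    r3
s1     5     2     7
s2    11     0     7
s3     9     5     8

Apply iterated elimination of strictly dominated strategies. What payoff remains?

5

Row s1 is strictly dominated by row s3 (9>5, 5>2, 8>7); eliminate s1.
Column r3 is strictly dominated by r2 for Column (0<7, 5<8); eliminate r3.
Column r1 is strictly dominated by r2 for Column (0<11, 5<9); eliminate r1.
Row s2 is strictly dominated by row s3 (5>0); eliminate s2.
Only (s3, r2) remains, with payoff 5.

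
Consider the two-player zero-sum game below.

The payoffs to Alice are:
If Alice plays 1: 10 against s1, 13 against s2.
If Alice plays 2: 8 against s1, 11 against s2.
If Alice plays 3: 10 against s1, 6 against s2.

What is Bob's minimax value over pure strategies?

10

The worst case (largest entry) in each column is s1: 10, s2: 13.
The best (smallest) of these is 10.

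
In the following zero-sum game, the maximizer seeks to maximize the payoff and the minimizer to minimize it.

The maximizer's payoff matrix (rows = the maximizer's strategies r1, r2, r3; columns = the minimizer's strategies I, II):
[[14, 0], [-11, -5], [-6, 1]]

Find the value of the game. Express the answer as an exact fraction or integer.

Row r2 is strictly dominated by row r3, so the maximizer never plays it.
The remaining 2×2 game on (r1, r3) × (I, II) has no saddle point. Let the maximizer play r1 with probability p; indifference gives 14p − 6(1−p) = (1−p), so p = 1/3.
Similarly the minimizer's optimal q on I is 1/21, and the value is 14·(1/21) + (0)·(20/21) = 2/3.

2/3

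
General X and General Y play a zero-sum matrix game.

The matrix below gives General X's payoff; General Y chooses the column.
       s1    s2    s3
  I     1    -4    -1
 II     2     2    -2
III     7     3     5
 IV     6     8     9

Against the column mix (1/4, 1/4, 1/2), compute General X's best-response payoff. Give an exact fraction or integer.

I: (1)·(1/4) + (-4)·(1/4) + (-1)·(1/2) = -5/4.
II: (2)·(1/4) + (2)·(1/4) + (-2)·(1/2) = 0.
III: (7)·(1/4) + (3)·(1/4) + (5)·(1/2) = 5.
IV: (6)·(1/4) + (8)·(1/4) + (9)·(1/2) = 8.
The best pure response is IV with expected payoff 8.

8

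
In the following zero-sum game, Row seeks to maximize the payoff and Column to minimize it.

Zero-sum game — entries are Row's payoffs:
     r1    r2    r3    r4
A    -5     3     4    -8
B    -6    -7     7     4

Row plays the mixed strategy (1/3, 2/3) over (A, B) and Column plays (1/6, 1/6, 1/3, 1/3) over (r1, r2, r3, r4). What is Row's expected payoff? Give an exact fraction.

Against (1/6, 1/6, 1/3, 1/3), each row's expected payoff is A: -5/3; B: 3/2.
Taking the (1/3, 2/3)-weighted average: (1/3)·(-5/3) + (2/3)·(3/2) = 4/9.

4/9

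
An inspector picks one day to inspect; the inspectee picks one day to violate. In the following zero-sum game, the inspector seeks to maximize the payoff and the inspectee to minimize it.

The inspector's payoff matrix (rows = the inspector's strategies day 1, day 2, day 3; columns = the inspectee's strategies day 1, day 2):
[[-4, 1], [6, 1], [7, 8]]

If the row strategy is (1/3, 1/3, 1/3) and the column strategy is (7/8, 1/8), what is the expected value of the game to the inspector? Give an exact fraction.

73/24

Against (7/8, 1/8), each row's expected payoff is day 1: -27/8; day 2: 43/8; day 3: 57/8.
Taking the (1/3, 1/3, 1/3)-weighted average: (1/3)·(-27/8) + (1/3)·(43/8) + (1/3)·(57/8) = 73/24.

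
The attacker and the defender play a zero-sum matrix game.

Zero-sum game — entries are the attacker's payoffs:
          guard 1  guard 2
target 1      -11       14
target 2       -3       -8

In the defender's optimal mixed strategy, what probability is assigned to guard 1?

11/15

Row minima are -11 and -8, so the attacker's maximin is -8; column maxima are -3 and 14, so the defender's minimax is -3. These differ, so the equilibrium is in mixed strategies.
Let the defender play guard 1 with probability q. The attacker is indifferent when −11q + 14(1−q) = −3q − 8(1−q), giving q = 11/15.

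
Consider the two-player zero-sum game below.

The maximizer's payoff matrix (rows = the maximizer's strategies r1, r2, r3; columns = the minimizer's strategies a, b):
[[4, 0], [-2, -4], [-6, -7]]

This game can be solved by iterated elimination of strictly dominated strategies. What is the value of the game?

0

Row r3 is strictly dominated by row r1 (4>-6, 0>-7); eliminate r3.
Column a is strictly dominated by b for the minimizer (0<4, -4<-2); eliminate a.
Row r2 is strictly dominated by row r1 (0>-4); eliminate r2.
Only (r1, b) remains, with payoff 0.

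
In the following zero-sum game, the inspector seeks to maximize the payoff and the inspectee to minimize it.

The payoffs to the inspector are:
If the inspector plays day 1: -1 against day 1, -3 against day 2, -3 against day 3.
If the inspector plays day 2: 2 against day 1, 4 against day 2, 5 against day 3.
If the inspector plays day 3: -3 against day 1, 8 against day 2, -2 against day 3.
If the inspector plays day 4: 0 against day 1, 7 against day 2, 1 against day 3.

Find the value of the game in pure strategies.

2

Row minima: -3, 2, -3, 0 → the inspector's maximin is 2.
Column maxima: 2, 8, 5 → the inspectee's minimax is 2.
They coincide at (day 2, day 1), so the value is 2.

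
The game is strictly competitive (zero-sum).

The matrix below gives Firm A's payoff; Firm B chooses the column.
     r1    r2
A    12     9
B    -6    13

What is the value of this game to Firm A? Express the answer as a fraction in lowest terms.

Row minima are 9 and -6, so Firm A's maximin is 9; column maxima are 12 and 13, so Firm B's minimax is 12. These differ, so the equilibrium is in mixed strategies.
Let Firm A play A with probability p. Firm B is indifferent when 12p − 6(1−p) = 9p + 13(1−p), giving p = 19/22.
Let Firm B play r1 with probability q. Firm A is indifferent when 12q + 9(1−q) = −6q + 13(1−q), giving q = 2/11.
The value is 12·(2/11) + (9)·(9/11) = 105/11.

105/11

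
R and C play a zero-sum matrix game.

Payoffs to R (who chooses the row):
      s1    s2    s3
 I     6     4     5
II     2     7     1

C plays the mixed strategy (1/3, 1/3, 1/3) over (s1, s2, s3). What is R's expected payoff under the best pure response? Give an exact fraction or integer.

I: (6)·(1/3) + (4)·(1/3) + (5)·(1/3) = 5.
II: (2)·(1/3) + (7)·(1/3) + (1)·(1/3) = 10/3.
The best pure response is I with expected payoff 5.

5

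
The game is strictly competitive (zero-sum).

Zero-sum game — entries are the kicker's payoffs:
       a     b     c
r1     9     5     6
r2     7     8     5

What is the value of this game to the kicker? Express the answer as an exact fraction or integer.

23/4

Column a is strictly dominated by c for the goalkeeper (it gives the kicker more in every row).
The remaining 2×2 game on (r1, r2) × (b, c) has no saddle point. Let the kicker play r1 with probability p; indifference gives 5p + 8(1−p) = 6p + 5(1−p), so p = 3/4.
Similarly the goalkeeper's optimal q on b is 1/4, and the value is 5·(1/4) + (6)·(3/4) = 23/4.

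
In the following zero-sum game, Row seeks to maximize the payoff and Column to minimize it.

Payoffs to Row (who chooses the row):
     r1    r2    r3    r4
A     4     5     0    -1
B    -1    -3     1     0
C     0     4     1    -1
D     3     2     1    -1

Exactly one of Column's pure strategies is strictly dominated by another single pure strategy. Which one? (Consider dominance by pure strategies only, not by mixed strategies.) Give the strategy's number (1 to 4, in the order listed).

Column prefers columns that give Row less. Compare r3 with r4: -1 < 0, 0 < 1, -1 < 1, -1 < 1.
So r4 strictly dominates r3 for Column; r3 is strictly dominated.

3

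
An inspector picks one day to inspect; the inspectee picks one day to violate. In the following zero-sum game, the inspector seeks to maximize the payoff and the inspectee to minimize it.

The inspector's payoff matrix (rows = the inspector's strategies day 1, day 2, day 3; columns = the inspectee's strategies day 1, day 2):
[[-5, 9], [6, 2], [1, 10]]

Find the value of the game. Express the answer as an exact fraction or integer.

Row day 1 is strictly dominated by row day 3, so the inspector never plays it.
The remaining 2×2 game on (day 2, day 3) × (day 1, day 2) has no saddle point. Let the inspector play day 2 with probability p; indifference gives 6p + (1−p) = 2p + 10(1−p), so p = 9/13.
Similarly the inspectee's optimal q on day 1 is 8/13, and the value is 6·(8/13) + (2)·(5/13) = 58/13.

58/13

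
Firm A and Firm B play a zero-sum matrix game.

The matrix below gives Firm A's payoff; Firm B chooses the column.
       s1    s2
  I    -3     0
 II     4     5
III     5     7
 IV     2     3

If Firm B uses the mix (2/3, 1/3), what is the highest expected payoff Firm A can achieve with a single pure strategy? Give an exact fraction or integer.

17/3

I: (-3)·(2/3) + (0)·(1/3) = -2.
II: (4)·(2/3) + (5)·(1/3) = 13/3.
III: (5)·(2/3) + (7)·(1/3) = 17/3.
IV: (2)·(2/3) + (3)·(1/3) = 7/3.
The best pure response is III with expected payoff 17/3.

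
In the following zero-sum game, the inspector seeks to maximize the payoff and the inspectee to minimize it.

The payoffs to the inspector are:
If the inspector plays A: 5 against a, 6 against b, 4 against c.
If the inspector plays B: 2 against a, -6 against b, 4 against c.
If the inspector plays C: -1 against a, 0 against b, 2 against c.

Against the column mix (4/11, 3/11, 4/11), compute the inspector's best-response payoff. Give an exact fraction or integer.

A: (5)·(4/11) + (6)·(3/11) + (4)·(4/11) = 54/11.
B: (2)·(4/11) + (-6)·(3/11) + (4)·(4/11) = 6/11.
C: (-1)·(4/11) + (0)·(3/11) + (2)·(4/11) = 4/11.
The best pure response is A with expected payoff 54/11.

54/11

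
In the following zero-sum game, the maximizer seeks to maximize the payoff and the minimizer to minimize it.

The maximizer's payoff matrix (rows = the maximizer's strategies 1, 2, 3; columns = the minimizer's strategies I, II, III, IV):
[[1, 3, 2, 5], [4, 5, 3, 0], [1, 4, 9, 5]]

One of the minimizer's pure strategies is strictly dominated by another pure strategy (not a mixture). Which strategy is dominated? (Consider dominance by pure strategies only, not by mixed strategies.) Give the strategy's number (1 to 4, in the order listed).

The minimizer prefers columns that give the maximizer less. Compare II with I: 1 < 3, 4 < 5, 1 < 4.
So I strictly dominates II for the minimizer; II is strictly dominated.

2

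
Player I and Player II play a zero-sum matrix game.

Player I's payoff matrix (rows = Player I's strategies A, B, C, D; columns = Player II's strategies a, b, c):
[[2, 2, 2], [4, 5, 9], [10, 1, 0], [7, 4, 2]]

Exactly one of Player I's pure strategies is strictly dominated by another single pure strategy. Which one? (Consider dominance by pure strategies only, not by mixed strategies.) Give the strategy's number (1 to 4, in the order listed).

Compare A with B: 4 > 2, 5 > 2, 9 > 2.
So B strictly dominates A for Player I; A is strictly dominated.

1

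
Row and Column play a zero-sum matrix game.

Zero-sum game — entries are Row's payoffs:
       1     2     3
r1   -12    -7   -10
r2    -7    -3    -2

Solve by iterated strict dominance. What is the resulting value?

-7

Column 2 is strictly dominated by 1 for Column (-12<-7, -7<-3); eliminate 2.
Row r1 is strictly dominated by row r2 (-7>-12, -2>-10); eliminate r1.
Column 3 is strictly dominated by 1 for Column (-7<-2); eliminate 3.
Only (r2, 1) remains, with payoff -7.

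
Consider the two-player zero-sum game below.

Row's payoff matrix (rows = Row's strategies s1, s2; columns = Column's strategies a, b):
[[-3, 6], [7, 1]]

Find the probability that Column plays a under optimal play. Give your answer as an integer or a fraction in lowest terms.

Row minima are -3 and 1, so Row's maximin is 1; column maxima are 7 and 6, so Column's minimax is 6. These differ, so the equilibrium is in mixed strategies.
Let Column play a with probability q. Row is indifferent when −3q + 6(1−q) = 7q + (1−q), giving q = 1/3.

1/3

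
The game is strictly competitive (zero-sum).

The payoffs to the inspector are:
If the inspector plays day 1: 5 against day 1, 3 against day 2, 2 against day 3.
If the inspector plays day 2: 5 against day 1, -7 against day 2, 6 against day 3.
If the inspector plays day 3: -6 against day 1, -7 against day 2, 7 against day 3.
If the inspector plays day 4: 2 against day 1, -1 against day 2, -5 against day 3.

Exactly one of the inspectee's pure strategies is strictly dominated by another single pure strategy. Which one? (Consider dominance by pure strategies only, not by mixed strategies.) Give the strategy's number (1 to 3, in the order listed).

The inspectee prefers columns that give the inspector less. Compare day 1 with day 2: 3 < 5, -7 < 5, -7 < -6, -1 < 2.
So day 2 strictly dominates day 1 for the inspectee; day 1 is strictly dominated.

1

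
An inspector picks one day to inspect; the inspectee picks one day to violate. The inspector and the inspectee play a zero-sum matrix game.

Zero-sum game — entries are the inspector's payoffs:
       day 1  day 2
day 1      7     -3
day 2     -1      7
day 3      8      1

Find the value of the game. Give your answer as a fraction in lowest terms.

Row day 1 is strictly dominated by row day 3, so the inspector never plays it.
The remaining 2×2 game on (day 2, day 3) × (day 1, day 2) has no saddle point. Let the inspector play day 2 with probability p; indifference gives −p + 8(1−p) = 7p + (1−p), so p = 7/15.
Similarly the inspectee's optimal q on day 1 is 2/5, and the value is -1·(2/5) + (7)·(3/5) = 19/5.

19/5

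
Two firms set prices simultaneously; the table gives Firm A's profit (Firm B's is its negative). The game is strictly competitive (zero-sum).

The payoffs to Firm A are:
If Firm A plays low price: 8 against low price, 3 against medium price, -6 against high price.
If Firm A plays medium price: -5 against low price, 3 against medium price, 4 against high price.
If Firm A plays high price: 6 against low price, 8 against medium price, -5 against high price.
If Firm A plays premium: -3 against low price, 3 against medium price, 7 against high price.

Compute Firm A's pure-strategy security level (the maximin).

-3

The worst-case payoff for each row is low price: -6, medium price: -5, high price: -5, premium: -3.
The best of these is -3.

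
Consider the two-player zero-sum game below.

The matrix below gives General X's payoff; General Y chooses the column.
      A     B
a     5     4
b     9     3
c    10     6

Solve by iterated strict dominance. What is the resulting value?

6

Row b is strictly dominated by row c (10>9, 6>3); eliminate b.
Row a is strictly dominated by row c (10>5, 6>4); eliminate a.
Column A is strictly dominated by B for General Y (6<10); eliminate A.
Only (c, B) remains, with payoff 6.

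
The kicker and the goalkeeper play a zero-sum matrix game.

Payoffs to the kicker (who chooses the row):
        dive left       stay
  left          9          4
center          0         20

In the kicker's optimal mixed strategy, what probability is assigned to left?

4/5

Row minima are 4 and 0, so the kicker's maximin is 4; column maxima are 9 and 20, so the goalkeeper's minimax is 9. These differ, so the equilibrium is in mixed strategies.
Let the kicker play left with probability p. The goalkeeper is indifferent when 9p = 4p + 20(1−p), giving p = 4/5.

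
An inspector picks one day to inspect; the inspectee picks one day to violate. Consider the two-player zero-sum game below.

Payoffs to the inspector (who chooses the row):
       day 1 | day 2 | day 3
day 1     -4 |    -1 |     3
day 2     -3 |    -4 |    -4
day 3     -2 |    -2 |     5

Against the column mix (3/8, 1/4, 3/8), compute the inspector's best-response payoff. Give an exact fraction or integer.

5/8

day 1: (-4)·(3/8) + (-1)·(1/4) + (3)·(3/8) = -5/8.
day 2: (-3)·(3/8) + (-4)·(1/4) + (-4)·(3/8) = -29/8.
day 3: (-2)·(3/8) + (-2)·(1/4) + (5)·(3/8) = 5/8.
The best pure response is day 3 with expected payoff 5/8.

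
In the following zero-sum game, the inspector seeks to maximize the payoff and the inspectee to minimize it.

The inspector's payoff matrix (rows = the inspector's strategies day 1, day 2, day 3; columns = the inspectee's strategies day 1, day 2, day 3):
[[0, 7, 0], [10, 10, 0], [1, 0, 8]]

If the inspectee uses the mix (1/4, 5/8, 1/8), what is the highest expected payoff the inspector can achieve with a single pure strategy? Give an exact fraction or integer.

35/4

day 1: (0)·(1/4) + (7)·(5/8) + (0)·(1/8) = 35/8.
day 2: (10)·(1/4) + (10)·(5/8) + (0)·(1/8) = 35/4.
day 3: (1)·(1/4) + (0)·(5/8) + (8)·(1/8) = 5/4.
The best pure response is day 2 with expected payoff 35/4.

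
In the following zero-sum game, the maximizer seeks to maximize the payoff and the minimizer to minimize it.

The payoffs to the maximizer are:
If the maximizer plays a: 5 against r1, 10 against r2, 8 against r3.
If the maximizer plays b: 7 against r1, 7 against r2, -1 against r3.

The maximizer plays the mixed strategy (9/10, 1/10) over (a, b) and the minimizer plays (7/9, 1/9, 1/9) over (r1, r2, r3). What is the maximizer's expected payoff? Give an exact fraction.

266/45

Against (7/9, 1/9, 1/9), each row's expected payoff is a: 53/9; b: 55/9.
Taking the (9/10, 1/10)-weighted average: (9/10)·(53/9) + (1/10)·(55/9) = 266/45.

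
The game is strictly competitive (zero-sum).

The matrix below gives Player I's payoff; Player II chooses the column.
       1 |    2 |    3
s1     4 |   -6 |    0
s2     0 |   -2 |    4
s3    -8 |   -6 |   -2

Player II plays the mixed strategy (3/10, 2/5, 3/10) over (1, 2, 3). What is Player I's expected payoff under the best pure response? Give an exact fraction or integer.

s1: (4)·(3/10) + (-6)·(2/5) + (0)·(3/10) = -6/5.
s2: (0)·(3/10) + (-2)·(2/5) + (4)·(3/10) = 2/5.
s3: (-8)·(3/10) + (-6)·(2/5) + (-2)·(3/10) = -27/5.
The best pure response is s2 with expected payoff 2/5.

2/5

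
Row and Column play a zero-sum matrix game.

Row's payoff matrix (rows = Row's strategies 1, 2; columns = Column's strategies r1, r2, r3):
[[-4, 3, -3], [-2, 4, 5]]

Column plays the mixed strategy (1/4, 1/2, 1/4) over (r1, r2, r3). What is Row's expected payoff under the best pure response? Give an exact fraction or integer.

11/4

1: (-4)·(1/4) + (3)·(1/2) + (-3)·(1/4) = -1/4.
2: (-2)·(1/4) + (4)·(1/2) + (5)·(1/4) = 11/4.
The best pure response is 2 with expected payoff 11/4.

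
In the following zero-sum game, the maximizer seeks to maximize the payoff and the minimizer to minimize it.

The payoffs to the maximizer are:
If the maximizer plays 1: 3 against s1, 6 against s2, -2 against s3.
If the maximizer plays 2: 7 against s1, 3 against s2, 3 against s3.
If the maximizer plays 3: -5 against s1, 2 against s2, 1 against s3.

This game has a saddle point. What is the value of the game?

3

Row minima: -2, 3, -5 → the maximizer's maximin is 3.
Column maxima: 7, 6, 3 → the minimizer's minimax is 3.
They coincide at (2, s3), so the value is 3.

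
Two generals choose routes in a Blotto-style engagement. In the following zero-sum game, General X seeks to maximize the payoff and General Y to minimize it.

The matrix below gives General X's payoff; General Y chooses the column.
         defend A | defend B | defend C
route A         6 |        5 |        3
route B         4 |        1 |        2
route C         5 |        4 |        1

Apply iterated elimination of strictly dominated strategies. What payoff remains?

Column defend A is strictly dominated by defend B for General Y (5<6, 1<4, 4<5); eliminate defend A.
Row route C is strictly dominated by row route A (5>4, 3>1); eliminate route C.
Row route B is strictly dominated by row route A (5>1, 3>2); eliminate route B.
Column defend B is strictly dominated by defend C for General Y (3<5); eliminate defend B.
Only (route A, defend C) remains, with payoff 3.

3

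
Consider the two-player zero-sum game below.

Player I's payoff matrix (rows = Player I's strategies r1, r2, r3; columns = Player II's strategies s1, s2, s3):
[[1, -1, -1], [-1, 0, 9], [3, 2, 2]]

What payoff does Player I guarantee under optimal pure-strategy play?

2

Row minima: -1, -1, 2 → Player I's maximin is 2.
Column maxima: 3, 2, 9 → Player II's minimax is 2.
They coincide at (r3, s2), so the value is 2.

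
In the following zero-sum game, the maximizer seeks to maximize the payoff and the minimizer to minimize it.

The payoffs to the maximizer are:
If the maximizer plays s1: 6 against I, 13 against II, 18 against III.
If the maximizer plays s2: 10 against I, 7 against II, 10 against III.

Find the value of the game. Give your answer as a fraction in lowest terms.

44/5

Column III is strictly dominated by II for the minimizer (it gives the maximizer more in every row).
The remaining 2×2 game on (s1, s2) × (I, II) has no saddle point. Let the maximizer play s1 with probability p; indifference gives 6p + 10(1−p) = 13p + 7(1−p), so p = 3/10.
Similarly the minimizer's optimal q on I is 3/5, and the value is 6·(3/5) + (13)·(2/5) = 44/5.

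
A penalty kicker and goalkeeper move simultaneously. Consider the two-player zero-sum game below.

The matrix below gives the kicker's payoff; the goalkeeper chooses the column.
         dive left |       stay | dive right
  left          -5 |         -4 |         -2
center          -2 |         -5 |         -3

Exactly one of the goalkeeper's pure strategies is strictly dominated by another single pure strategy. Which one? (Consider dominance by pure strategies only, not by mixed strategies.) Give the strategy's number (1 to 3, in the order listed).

The goalkeeper prefers columns that give the kicker less. Compare dive right with stay: -4 < -2, -5 < -3.
So stay strictly dominates dive right for the goalkeeper; dive right is strictly dominated.

3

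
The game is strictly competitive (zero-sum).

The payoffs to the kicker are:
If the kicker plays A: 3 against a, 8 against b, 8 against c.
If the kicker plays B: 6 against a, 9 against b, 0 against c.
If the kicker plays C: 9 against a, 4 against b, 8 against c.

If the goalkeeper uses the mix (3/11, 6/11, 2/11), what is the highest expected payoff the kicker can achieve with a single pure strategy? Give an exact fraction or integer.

A: (3)·(3/11) + (8)·(6/11) + (8)·(2/11) = 73/11.
B: (6)·(3/11) + (9)·(6/11) + (0)·(2/11) = 72/11.
C: (9)·(3/11) + (4)·(6/11) + (8)·(2/11) = 67/11.
The best pure response is A with expected payoff 73/11.

73/11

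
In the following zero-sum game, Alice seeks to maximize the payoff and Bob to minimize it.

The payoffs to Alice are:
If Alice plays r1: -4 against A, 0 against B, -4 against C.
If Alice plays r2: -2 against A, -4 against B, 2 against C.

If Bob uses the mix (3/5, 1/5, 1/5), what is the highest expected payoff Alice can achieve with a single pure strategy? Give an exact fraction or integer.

r1: (-4)·(3/5) + (0)·(1/5) + (-4)·(1/5) = -16/5.
r2: (-2)·(3/5) + (-4)·(1/5) + (2)·(1/5) = -8/5.
The best pure response is r2 with expected payoff -8/5.

-8/5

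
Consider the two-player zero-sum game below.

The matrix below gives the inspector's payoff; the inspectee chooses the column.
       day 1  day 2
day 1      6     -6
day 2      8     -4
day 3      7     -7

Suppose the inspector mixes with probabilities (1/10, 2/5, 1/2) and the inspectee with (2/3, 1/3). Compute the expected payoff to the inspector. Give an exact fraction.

89/30

Against (2/3, 1/3), each row's expected payoff is day 1: 2; day 2: 4; day 3: 7/3.
Taking the (1/10, 2/5, 1/2)-weighted average: (1/10)·(2) + (2/5)·(4) + (1/2)·(7/3) = 89/30.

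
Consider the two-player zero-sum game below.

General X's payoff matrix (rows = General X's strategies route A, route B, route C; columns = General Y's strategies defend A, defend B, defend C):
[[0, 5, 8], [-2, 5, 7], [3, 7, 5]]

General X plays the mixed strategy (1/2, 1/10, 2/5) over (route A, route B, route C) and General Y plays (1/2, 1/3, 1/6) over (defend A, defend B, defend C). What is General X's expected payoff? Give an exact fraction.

Against (1/2, 1/3, 1/6), each row's expected payoff is route A: 3; route B: 11/6; route C: 14/3.
Taking the (1/2, 1/10, 2/5)-weighted average: (1/2)·(3) + (1/10)·(11/6) + (2/5)·(14/3) = 71/20.

71/20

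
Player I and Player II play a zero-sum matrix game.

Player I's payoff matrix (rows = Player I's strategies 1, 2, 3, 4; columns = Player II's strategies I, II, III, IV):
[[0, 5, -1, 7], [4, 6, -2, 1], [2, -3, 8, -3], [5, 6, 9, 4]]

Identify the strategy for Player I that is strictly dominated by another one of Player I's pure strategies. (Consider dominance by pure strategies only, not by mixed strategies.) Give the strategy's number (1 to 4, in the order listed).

Compare 3 with 4: 5 > 2, 6 > -3, 9 > 8, 4 > -3.
So 4 strictly dominates 3 for Player I; 3 is strictly dominated.

3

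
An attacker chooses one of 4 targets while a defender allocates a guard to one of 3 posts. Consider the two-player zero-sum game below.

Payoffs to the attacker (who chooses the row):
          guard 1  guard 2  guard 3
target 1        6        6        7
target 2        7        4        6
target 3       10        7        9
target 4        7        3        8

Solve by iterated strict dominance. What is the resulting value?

Row target 2 is strictly dominated by row target 3 (10>7, 7>4, 9>6); eliminate target 2.
Row target 4 is strictly dominated by row target 3 (10>7, 7>3, 9>8); eliminate target 4.
Column guard 3 is strictly dominated by guard 2 for the defender (6<7, 7<9); eliminate guard 3.
Row target 1 is strictly dominated by row target 3 (10>6, 7>6); eliminate target 1.
Column guard 1 is strictly dominated by guard 2 for the defender (7<10); eliminate guard 1.
Only (target 3, guard 2) remains, with payoff 7.

7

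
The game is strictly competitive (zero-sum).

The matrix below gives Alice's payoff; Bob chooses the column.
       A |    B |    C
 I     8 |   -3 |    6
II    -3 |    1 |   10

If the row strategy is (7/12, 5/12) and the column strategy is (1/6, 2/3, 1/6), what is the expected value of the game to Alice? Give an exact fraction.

Against (1/6, 2/3, 1/6), each row's expected payoff is I: 1/3; II: 11/6.
Taking the (7/12, 5/12)-weighted average: (7/12)·(1/3) + (5/12)·(11/6) = 23/24.

23/24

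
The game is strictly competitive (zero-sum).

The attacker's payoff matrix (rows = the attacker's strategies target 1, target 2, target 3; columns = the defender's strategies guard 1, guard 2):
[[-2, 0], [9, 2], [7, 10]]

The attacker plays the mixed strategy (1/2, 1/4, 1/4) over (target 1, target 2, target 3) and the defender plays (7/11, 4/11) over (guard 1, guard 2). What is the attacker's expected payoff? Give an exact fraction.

3

Against (7/11, 4/11), each row's expected payoff is target 1: -14/11; target 2: 71/11; target 3: 89/11.
Taking the (1/2, 1/4, 1/4)-weighted average: (1/2)·(-14/11) + (1/4)·(71/11) + (1/4)·(89/11) = 3.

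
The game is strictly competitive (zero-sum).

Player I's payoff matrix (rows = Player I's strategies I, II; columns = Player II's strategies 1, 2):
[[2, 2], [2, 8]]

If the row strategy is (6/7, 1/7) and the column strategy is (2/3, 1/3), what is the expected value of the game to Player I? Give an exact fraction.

Against (2/3, 1/3), each row's expected payoff is I: 2; II: 4.
Taking the (6/7, 1/7)-weighted average: (6/7)·(2) + (1/7)·(4) = 16/7.

16/7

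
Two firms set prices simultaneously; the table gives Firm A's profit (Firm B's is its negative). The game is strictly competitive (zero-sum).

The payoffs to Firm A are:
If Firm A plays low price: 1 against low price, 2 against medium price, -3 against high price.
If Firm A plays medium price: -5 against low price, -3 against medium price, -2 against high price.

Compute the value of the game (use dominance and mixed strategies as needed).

Column medium price is strictly dominated by low price for Firm B (it gives Firm A more in every row).
The remaining 2×2 game on (low price, medium price) × (low price, high price) has no saddle point. Let Firm A play low price with probability p; indifference gives p − 5(1−p) = −3p − 2(1−p), so p = 3/7.
Similarly Firm B's optimal q on low price is 1/7, and the value is 1·(1/7) + (-3)·(6/7) = -17/7.

-17/7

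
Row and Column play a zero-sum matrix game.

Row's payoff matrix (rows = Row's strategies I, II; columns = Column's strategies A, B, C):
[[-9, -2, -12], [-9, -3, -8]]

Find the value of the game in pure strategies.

-9

Row minima: -12, -9 → Row's maximin is -9.
Column maxima: -9, -2, -8 → Column's minimax is -9.
They coincide at (II, A), so the value is -9.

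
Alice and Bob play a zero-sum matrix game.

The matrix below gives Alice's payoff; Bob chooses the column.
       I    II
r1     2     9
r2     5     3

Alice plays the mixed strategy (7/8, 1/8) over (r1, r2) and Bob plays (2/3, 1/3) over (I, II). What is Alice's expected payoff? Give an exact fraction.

13/3

Against (2/3, 1/3), each row's expected payoff is r1: 13/3; r2: 13/3.
Taking the (7/8, 1/8)-weighted average: (7/8)·(13/3) + (1/8)·(13/3) = 13/3.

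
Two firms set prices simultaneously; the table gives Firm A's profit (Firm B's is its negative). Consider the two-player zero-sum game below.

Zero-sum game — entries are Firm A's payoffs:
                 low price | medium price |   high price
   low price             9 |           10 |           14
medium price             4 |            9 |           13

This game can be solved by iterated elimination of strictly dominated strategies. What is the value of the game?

9

Column medium price is strictly dominated by low price for Firm B (9<10, 4<9); eliminate medium price.
Row medium price is strictly dominated by row low price (9>4, 14>13); eliminate medium price.
Column high price is strictly dominated by low price for Firm B (9<14); eliminate high price.
Only (low price, low price) remains, with payoff 9.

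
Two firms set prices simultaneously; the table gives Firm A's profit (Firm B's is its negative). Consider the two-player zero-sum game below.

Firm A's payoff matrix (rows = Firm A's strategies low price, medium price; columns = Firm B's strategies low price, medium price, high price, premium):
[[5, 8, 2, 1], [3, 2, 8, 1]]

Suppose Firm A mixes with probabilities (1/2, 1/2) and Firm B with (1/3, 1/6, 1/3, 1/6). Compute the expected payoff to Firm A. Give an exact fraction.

Against (1/3, 1/6, 1/3, 1/6), each row's expected payoff is low price: 23/6; medium price: 25/6.
Taking the (1/2, 1/2)-weighted average: (1/2)·(23/6) + (1/2)·(25/6) = 4.

4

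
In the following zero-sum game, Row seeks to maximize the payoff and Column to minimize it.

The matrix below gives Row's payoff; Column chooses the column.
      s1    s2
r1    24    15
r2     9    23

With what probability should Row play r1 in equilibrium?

Row minima are 15 and 9, so Row's maximin is 15; column maxima are 24 and 23, so Column's minimax is 23. These differ, so the equilibrium is in mixed strategies.
Let Row play r1 with probability p. Column is indifferent when 24p + 9(1−p) = 15p + 23(1−p), giving p = 14/23.

14/23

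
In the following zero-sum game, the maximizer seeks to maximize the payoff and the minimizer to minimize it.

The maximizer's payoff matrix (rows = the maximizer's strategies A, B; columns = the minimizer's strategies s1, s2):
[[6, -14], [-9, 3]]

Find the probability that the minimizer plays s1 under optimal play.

Row minima are -14 and -9, so the maximizer's maximin is -9; column maxima are 6 and 3, so the minimizer's minimax is 3. These differ, so the equilibrium is in mixed strategies.
Let the minimizer play s1 with probability q. The maximizer is indifferent when 6q − 14(1−q) = −9q + 3(1−q), giving q = 17/32.

17/32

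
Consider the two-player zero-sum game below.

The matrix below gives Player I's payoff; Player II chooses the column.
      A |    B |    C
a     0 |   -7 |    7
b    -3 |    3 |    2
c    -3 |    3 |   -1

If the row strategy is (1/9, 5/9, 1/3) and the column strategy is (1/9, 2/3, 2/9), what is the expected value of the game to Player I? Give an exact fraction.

106/81

Against (1/9, 2/3, 2/9), each row's expected payoff is a: -28/9; b: 19/9; c: 13/9.
Taking the (1/9, 5/9, 1/3)-weighted average: (1/9)·(-28/9) + (5/9)·(19/9) + (1/3)·(13/9) = 106/81.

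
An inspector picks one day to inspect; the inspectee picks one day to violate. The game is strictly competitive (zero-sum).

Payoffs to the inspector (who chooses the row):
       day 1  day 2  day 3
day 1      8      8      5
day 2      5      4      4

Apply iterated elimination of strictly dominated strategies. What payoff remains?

5

Column day 1 is strictly dominated by day 3 for the inspectee (5<8, 4<5); eliminate day 1.
Row day 2 is strictly dominated by row day 1 (8>4, 5>4); eliminate day 2.
Column day 2 is strictly dominated by day 3 for the inspectee (5<8); eliminate day 2.
Only (day 1, day 3) remains, with payoff 5.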